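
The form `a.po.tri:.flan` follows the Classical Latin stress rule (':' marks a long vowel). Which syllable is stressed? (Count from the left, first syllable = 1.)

3

Classical Latin: stress the penult if heavy (long vowel or closed), else the antepenult.
Weights: 2 po L, 3 tri: H, 4 flan H.
The penult (syllable 3, tri:) is heavy, so it takes stress.
Stress on syllable 3: a.po.ˈtri:.flan.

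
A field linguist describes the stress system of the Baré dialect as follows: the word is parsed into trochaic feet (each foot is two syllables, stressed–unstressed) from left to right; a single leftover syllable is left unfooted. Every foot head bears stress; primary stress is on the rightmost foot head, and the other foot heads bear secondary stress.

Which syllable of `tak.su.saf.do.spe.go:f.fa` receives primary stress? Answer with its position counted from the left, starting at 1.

Parse left to right into trochaic (ˈσσ) feet: (ˈtak.su) (ˈsaf.do) (ˈspe.go:f) fa. Syllable 7 is left unfooted.
Foot heads (stressed positions): 1, 3, 5.
End Rule Rightmost: primary stress on the rightmost head = syllable 5.
Primary stress: syllable 5 → tak.su.saf.do.ˈspe.go:f.fa.

5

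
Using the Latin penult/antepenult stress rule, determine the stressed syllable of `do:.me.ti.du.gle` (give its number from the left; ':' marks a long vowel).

Classical Latin: stress the penult if heavy (long vowel or closed), else the antepenult.
Weights: 3 ti L, 4 du L, 5 gle L.
The penult (syllable 4, du) is light, so stress falls on the antepenult (syllable 3, ti).
Stress on syllable 3: do:.me.ˈti.du.gle.

3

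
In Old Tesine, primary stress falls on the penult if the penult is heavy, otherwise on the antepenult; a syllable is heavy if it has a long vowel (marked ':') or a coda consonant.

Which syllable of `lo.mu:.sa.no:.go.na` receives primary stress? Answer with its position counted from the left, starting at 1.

4

Weights: 4 no: H, 5 go L, 6 na L.
The penult (syllable 5, go) is light, so stress falls on the antepenult (syllable 4, no:).
Primary stress: syllable 4 → lo.mu:.sa.ˈno:.go.na.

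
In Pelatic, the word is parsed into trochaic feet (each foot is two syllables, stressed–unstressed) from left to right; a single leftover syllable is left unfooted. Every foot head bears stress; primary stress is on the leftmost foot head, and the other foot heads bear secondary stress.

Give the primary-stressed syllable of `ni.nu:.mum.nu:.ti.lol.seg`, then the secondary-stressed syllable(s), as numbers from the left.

primary 1, secondary 3, 5

Parse left to right into trochaic (ˈσσ) feet: (ˈni.nu:) (ˈmum.nu:) (ˈti.lol) seg. Syllable 7 is left unfooted.
Foot heads (stressed positions): 1, 3, 5.
End Rule Leftmost: primary stress on the leftmost head = syllable 1.
Secondary stress on 3, 5: ˈni.nu:.ˌmum.nu:.ˌti.lol.seg.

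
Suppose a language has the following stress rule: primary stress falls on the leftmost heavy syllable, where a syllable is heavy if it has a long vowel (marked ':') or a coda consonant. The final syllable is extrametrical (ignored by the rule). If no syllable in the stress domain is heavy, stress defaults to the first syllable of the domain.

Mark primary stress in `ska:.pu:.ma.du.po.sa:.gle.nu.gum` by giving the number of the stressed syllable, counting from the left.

1

The final syllable (9, gum) is extrametrical; the stress domain is syllables 1–8.
Weights: 1 ska: H, 2 pu: H, 3 ma L, 4 du L, 5 po L, 6 sa: H, 7 gle L, 8 nu L.
Heavy syllables in the domain: 1, 2, 6. The leftmost is syllable 1 (ska:).
Primary stress: syllable 1 → ˈska:.pu:.ma.du.po.sa:.gle.nu.gum.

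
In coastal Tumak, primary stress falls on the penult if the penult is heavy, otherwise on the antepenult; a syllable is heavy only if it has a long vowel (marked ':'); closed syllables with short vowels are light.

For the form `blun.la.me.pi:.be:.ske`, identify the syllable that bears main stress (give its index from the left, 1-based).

Weights: 4 pi: H, 5 be: H, 6 ske L.
The penult (syllable 5, be:) is heavy, so it takes stress.
Primary stress: syllable 5 → blun.la.me.pi:.ˈbe:.ske.

5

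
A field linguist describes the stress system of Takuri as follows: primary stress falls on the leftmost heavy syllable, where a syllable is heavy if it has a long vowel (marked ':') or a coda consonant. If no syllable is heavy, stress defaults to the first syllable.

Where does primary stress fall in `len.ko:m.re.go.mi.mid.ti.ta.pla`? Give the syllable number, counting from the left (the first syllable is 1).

Weights: 1 len H, 2 ko:m H, 3 re L, 4 go L, 5 mi L, 6 mid H, 7 ti L, 8 ta L, 9 pla L.
Heavy syllables in the domain: 1, 2, 6. The leftmost is syllable 1 (len).
Primary stress: syllable 1 → ˈlen.ko:m.re.go.mi.mid.ti.ta.pla.

1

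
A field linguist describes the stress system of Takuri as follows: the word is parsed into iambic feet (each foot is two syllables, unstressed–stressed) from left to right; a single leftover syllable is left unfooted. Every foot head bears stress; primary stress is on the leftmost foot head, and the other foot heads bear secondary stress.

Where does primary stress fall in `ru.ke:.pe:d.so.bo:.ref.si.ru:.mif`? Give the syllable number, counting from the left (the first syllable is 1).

Parse left to right into iambic (σˈσ) feet: (ru.ˈke:) (pe:d.ˈso) (bo:.ˈref) (si.ˈru:) mif. Syllable 9 is left unfooted.
Foot heads (stressed positions): 2, 4, 6, 8.
End Rule Leftmost: primary stress on the leftmost head = syllable 2.
Primary stress: syllable 2 → ru.ˈke:.pe:d.so.bo:.ref.si.ru:.mif.

2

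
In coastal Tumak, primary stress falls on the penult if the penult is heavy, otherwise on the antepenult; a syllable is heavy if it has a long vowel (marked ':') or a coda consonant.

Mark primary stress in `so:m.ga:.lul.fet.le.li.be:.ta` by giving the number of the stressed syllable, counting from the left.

7

Weights: 6 li L, 7 be: H, 8 ta L.
The penult (syllable 7, be:) is heavy, so it takes stress.
Primary stress: syllable 7 → so:m.ga:.lul.fet.le.li.ˈbe:.ta.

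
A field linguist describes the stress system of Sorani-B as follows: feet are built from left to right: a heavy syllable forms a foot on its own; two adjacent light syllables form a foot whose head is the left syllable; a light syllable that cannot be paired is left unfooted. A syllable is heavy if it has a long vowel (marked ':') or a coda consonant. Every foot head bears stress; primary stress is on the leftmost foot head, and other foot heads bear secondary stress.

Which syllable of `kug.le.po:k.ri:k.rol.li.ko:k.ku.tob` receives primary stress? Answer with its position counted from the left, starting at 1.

1

Weights: 1 kug H, 2 le L, 3 po:k H, 4 ri:k H, 5 rol H, 6 li L, 7 ko:k H, 8 ku L, 9 tob H.
Parse left to right (heavy = foot alone; LL = one foot; stranded L unfooted): (ˈkug) le (ˈpo:k) (ˈri:k) (ˈrol) li (ˈko:k) ku (ˈtob).
Foot heads: 1, 3, 4, 5, 7, 9.
Primary stress on the leftmost head = syllable 1.
Primary stress: syllable 1 → ˈkug.le.po:k.ri:k.rol.li.ko:k.ku.tob.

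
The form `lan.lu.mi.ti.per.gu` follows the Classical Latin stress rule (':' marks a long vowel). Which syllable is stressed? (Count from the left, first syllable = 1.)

Classical Latin: stress the penult if heavy (long vowel or closed), else the antepenult.
Weights: 4 ti L, 5 per H, 6 gu L.
The penult (syllable 5, per) is heavy, so it takes stress.
Stress on syllable 5: lan.lu.mi.ti.ˈper.gu.

5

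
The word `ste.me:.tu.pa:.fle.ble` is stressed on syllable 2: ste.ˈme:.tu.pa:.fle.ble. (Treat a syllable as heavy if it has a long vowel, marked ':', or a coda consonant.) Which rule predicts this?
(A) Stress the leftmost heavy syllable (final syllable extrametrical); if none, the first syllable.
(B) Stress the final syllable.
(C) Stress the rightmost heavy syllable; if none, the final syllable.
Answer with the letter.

A

Rule A → syllable 2 ✓.
Rule B → syllable 6 (observed: 2).
Rule C → syllable 4 (observed: 2).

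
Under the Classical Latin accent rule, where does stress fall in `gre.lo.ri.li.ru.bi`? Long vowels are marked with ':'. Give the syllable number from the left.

4

Classical Latin: stress the penult if heavy (long vowel or closed), else the antepenult.
Weights: 4 li L, 5 ru L, 6 bi L.
The penult (syllable 5, ru) is light, so stress falls on the antepenult (syllable 4, li).
Stress on syllable 4: gre.lo.ri.ˈli.ru.bi.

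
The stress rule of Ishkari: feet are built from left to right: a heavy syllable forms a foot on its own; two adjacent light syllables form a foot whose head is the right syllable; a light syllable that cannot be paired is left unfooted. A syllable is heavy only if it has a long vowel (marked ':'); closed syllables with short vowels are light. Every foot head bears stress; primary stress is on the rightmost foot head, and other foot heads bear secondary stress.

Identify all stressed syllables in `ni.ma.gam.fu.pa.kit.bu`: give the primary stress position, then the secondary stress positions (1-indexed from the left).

primary 6, secondary 2, 4

Weights: 1 ni L, 2 ma L, 3 gam L, 4 fu L, 5 pa L, 6 kit L, 7 bu L.
Parse left to right (heavy = foot alone; LL = one foot; stranded L unfooted): (ni.ˈma) (gam.ˈfu) (pa.ˈkit) bu.
Foot heads: 2, 4, 6.
Primary stress on the rightmost head = syllable 6.
Secondary stress on 2, 4: ni.ˌma.gam.ˌfu.pa.ˈkit.bu.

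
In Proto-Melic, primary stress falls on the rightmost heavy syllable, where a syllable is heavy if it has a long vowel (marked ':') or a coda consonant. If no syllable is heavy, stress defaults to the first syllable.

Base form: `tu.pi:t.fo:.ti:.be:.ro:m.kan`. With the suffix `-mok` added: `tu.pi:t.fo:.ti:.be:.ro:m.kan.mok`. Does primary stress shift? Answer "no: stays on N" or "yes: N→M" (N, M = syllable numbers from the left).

yes: 7→8

Base `tu.pi:t.fo:.ti:.be:.ro:m.kan` (7 syllables):
  Weights: 1 tu L, 2 pi:t H, 3 fo: H, 4 ti: H, 5 be: H, 6 ro:m H, 7 kan H.
  Heavy syllables in the domain: 2, 3, 4, 5, 6, 7. The rightmost is syllable 7 (kan).
  → primary stress on syllable 7.
Suffixed `tu.pi:t.fo:.ti:.be:.ro:m.kan.mok` (8 syllables):
  Weights: 1 tu L, 2 pi:t H, 3 fo: H, 4 ti: H, 5 be: H, 6 ro:m H, 7 kan H, 8 mok H.
  Heavy syllables in the domain: 2, 3, 4, 5, 6, 7, 8. The rightmost is syllable 8 (mok).
  → primary stress on syllable 8.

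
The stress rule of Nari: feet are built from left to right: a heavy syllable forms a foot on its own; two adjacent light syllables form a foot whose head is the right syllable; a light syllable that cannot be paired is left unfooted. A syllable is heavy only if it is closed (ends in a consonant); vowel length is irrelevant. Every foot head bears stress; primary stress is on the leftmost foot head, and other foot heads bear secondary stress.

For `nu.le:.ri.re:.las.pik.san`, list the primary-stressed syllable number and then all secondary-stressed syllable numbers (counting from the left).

Weights: 1 nu L, 2 le: L, 3 ri L, 4 re: L, 5 las H, 6 pik H, 7 san H.
Parse left to right (heavy = foot alone; LL = one foot; stranded L unfooted): (nu.ˈle:) (ri.ˈre:) (ˈlas) (ˈpik) (ˈsan).
Foot heads: 2, 4, 5, 6, 7.
Primary stress on the leftmost head = syllable 2.
Secondary stress on 4, 5, 6, 7: nu.ˈle:.ri.ˌre:.ˌlas.ˌpik.ˌsan.

primary 2, secondary 4, 5, 6, 7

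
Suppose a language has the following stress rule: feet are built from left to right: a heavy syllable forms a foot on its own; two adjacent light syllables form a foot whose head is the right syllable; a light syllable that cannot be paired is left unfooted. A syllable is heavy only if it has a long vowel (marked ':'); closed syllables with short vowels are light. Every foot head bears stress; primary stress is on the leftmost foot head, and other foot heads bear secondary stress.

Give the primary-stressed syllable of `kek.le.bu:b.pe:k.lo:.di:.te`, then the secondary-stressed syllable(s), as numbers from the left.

Weights: 1 kek L, 2 le L, 3 bu:b H, 4 pe:k H, 5 lo: H, 6 di: H, 7 te L.
Parse left to right (heavy = foot alone; LL = one foot; stranded L unfooted): (kek.ˈle) (ˈbu:b) (ˈpe:k) (ˈlo:) (ˈdi:) te.
Foot heads: 2, 3, 4, 5, 6.
Primary stress on the leftmost head = syllable 2.
Secondary stress on 3, 4, 5, 6: kek.ˈle.ˌbu:b.ˌpe:k.ˌlo:.ˌdi:.te.

primary 2, secondary 3, 4, 5, 6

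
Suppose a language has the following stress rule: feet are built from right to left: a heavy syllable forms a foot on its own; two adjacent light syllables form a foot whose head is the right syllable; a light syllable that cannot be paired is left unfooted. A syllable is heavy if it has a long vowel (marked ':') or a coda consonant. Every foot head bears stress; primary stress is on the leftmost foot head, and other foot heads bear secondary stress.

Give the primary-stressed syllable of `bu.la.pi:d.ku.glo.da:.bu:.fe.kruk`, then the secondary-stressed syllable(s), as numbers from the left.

Weights: 1 bu L, 2 la L, 3 pi:d H, 4 ku L, 5 glo L, 6 da: H, 7 bu: H, 8 fe L, 9 kruk H.
Parse right to left (heavy = foot alone; LL = one foot; stranded L unfooted): (bu.ˈla) (ˈpi:d) (ku.ˈglo) (ˈda:) (ˈbu:) fe (ˈkruk).
Foot heads: 2, 3, 5, 6, 7, 9.
Primary stress on the leftmost head = syllable 2.
Secondary stress on 3, 5, 6, 7, 9: bu.ˈla.ˌpi:d.ku.ˌglo.ˌda:.ˌbu:.fe.ˌkruk.

primary 2, secondary 3, 5, 6, 7, 9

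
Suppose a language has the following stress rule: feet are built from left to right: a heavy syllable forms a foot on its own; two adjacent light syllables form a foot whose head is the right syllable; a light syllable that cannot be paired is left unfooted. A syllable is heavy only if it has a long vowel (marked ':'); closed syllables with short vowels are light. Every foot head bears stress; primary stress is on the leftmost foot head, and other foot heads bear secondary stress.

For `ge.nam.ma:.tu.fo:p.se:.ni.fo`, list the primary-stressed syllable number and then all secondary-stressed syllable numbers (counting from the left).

Weights: 1 ge L, 2 nam L, 3 ma: H, 4 tu L, 5 fo:p H, 6 se: H, 7 ni L, 8 fo L.
Parse left to right (heavy = foot alone; LL = one foot; stranded L unfooted): (ge.ˈnam) (ˈma:) tu (ˈfo:p) (ˈse:) (ni.ˈfo).
Foot heads: 2, 3, 5, 6, 8.
Primary stress on the leftmost head = syllable 2.
Secondary stress on 3, 5, 6, 8: ge.ˈnam.ˌma:.tu.ˌfo:p.ˌse:.ni.ˌfo.

primary 2, secondary 3, 5, 6, 8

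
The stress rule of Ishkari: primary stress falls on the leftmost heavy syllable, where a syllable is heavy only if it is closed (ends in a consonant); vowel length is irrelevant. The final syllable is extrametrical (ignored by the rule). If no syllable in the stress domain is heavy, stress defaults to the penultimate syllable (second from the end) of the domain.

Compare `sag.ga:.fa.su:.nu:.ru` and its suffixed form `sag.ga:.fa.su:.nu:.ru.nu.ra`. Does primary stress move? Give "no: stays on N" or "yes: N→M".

Base `sag.ga:.fa.su:.nu:.ru` (6 syllables):
  The final syllable (6, ru) is extrametrical; the stress domain is syllables 1–5.
  Weights: 1 sag H, 2 ga: L, 3 fa L, 4 su: L, 5 nu: L.
  Heavy syllables in the domain: 1. The leftmost is syllable 1 (sag).
  → primary stress on syllable 1.
Suffixed `sag.ga:.fa.su:.nu:.ru.nu.ra` (8 syllables):
  The final syllable (8, ra) is extrametrical; the stress domain is syllables 1–7.
  Weights: 1 sag H, 2 ga: L, 3 fa L, 4 su: L, 5 nu: L, 6 ru L, 7 nu L.
  Heavy syllables in the domain: 1. The leftmost is syllable 1 (sag).
  → primary stress on syllable 1.

no: stays on 1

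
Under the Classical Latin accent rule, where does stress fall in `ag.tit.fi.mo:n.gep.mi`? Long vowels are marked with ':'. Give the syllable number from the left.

5

Classical Latin: stress the penult if heavy (long vowel or closed), else the antepenult.
Weights: 4 mo:n H, 5 gep H, 6 mi L.
The penult (syllable 5, gep) is heavy, so it takes stress.
Stress on syllable 5: ag.tit.fi.mo:n.ˈgep.mi.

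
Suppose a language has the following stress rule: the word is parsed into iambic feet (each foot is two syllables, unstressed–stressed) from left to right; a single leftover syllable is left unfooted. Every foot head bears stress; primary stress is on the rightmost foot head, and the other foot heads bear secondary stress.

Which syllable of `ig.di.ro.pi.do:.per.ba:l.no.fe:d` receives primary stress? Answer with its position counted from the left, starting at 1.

8

Parse left to right into iambic (σˈσ) feet: (ig.ˈdi) (ro.ˈpi) (do:.ˈper) (ba:l.ˈno) fe:d. Syllable 9 is left unfooted.
Foot heads (stressed positions): 2, 4, 6, 8.
End Rule Rightmost: primary stress on the rightmost head = syllable 8.
Primary stress: syllable 8 → ig.di.ro.pi.do:.per.ba:l.ˈno.fe:d.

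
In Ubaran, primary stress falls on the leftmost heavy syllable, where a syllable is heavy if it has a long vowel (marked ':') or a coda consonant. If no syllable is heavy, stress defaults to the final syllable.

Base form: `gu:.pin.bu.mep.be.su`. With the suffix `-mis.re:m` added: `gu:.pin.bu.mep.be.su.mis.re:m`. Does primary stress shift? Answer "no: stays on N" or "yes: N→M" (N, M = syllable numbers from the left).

no: stays on 1

Base `gu:.pin.bu.mep.be.su` (6 syllables):
  Weights: 1 gu: H, 2 pin H, 3 bu L, 4 mep H, 5 be L, 6 su L.
  Heavy syllables in the domain: 1, 2, 4. The leftmost is syllable 1 (gu:).
  → primary stress on syllable 1.
Suffixed `gu:.pin.bu.mep.be.su.mis.re:m` (8 syllables):
  Weights: 1 gu: H, 2 pin H, 3 bu L, 4 mep H, 5 be L, 6 su L, 7 mis H, 8 re:m H.
  Heavy syllables in the domain: 1, 2, 4, 7, 8. The leftmost is syllable 1 (gu:).
  → primary stress on syllable 1.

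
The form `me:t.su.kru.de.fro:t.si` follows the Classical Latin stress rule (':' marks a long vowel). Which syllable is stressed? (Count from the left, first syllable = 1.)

Classical Latin: stress the penult if heavy (long vowel or closed), else the antepenult.
Weights: 4 de L, 5 fro:t H, 6 si L.
The penult (syllable 5, fro:t) is heavy, so it takes stress.
Stress on syllable 5: me:t.su.kru.de.ˈfro:t.si.

5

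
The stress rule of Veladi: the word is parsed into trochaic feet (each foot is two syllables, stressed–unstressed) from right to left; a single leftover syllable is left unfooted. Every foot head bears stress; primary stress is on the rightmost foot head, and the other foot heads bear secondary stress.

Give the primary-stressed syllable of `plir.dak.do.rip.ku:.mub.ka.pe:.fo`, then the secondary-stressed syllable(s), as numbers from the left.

primary 8, secondary 2, 4, 6

Parse right to left into trochaic (ˈσσ) feet: plir (ˈdak.do) (ˈrip.ku:) (ˈmub.ka) (ˈpe:.fo). Syllable 1 is left unfooted.
Foot heads (stressed positions): 2, 4, 6, 8.
End Rule Rightmost: primary stress on the rightmost head = syllable 8.
Secondary stress on 2, 4, 6: plir.ˌdak.do.ˌrip.ku:.ˌmub.ka.ˈpe:.fo.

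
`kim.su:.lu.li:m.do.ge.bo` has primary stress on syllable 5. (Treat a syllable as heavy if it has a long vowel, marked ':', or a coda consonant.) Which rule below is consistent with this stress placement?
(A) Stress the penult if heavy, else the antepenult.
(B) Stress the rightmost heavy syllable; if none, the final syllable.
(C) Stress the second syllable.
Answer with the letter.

Rule A → syllable 5 ✓.
Rule B → syllable 4 (observed: 5).
Rule C → syllable 2 (observed: 5).

A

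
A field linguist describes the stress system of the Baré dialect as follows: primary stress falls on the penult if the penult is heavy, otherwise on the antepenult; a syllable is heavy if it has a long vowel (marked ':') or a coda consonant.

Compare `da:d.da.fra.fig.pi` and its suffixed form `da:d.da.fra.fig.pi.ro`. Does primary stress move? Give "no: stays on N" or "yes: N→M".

Base `da:d.da.fra.fig.pi` (5 syllables):
  Weights: 3 fra L, 4 fig H, 5 pi L.
  The penult (syllable 4, fig) is heavy, so it takes stress.
  → primary stress on syllable 4.
Suffixed `da:d.da.fra.fig.pi.ro` (6 syllables):
  Weights: 4 fig H, 5 pi L, 6 ro L.
  The penult (syllable 5, pi) is light, so stress falls on the antepenult (syllable 4, fig).
  → primary stress on syllable 4.

no: stays on 4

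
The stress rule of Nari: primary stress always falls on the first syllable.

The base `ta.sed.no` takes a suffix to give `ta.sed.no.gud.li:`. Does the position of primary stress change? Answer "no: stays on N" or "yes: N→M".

Base `ta.sed.no` (3 syllables):
  The word has 3 syllables; the first syllable is syllable 1 (ta).
  → primary stress on syllable 1.
Suffixed `ta.sed.no.gud.li:` (5 syllables):
  The word has 5 syllables; the first syllable is syllable 1 (ta).
  → primary stress on syllable 1.

no: stays on 1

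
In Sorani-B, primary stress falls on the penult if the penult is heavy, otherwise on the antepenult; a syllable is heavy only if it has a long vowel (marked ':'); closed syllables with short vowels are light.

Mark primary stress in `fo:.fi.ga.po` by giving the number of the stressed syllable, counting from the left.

2

Weights: 2 fi L, 3 ga L, 4 po L.
The penult (syllable 3, ga) is light, so stress falls on the antepenult (syllable 2, fi).
Primary stress: syllable 2 → fo:.ˈfi.ga.po.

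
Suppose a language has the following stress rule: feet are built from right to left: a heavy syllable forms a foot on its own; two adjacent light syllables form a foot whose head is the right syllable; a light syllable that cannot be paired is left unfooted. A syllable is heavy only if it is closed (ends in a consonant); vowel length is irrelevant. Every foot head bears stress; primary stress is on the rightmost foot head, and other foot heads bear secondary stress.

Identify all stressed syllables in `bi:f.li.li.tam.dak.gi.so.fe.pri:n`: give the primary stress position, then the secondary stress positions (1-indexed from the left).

Weights: 1 bi:f H, 2 li L, 3 li L, 4 tam H, 5 dak H, 6 gi L, 7 so L, 8 fe L, 9 pri:n H.
Parse right to left (heavy = foot alone; LL = one foot; stranded L unfooted): (ˈbi:f) (li.ˈli) (ˈtam) (ˈdak) gi (so.ˈfe) (ˈpri:n).
Foot heads: 1, 3, 4, 5, 8, 9.
Primary stress on the rightmost head = syllable 9.
Secondary stress on 1, 3, 4, 5, 8: ˌbi:f.li.ˌli.ˌtam.ˌdak.gi.so.ˌfe.ˈpri:n.

primary 9, secondary 1, 3, 4, 5, 8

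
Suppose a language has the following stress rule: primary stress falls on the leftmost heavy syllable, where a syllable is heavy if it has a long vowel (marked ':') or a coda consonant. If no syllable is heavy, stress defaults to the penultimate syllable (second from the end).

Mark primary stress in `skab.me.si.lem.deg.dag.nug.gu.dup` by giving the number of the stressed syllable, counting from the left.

1

Weights: 1 skab H, 2 me L, 3 si L, 4 lem H, 5 deg H, 6 dag H, 7 nug H, 8 gu L, 9 dup H.
Heavy syllables in the domain: 1, 4, 5, 6, 7, 9. The leftmost is syllable 1 (skab).
Primary stress: syllable 1 → ˈskab.me.si.lem.deg.dag.nug.gu.dup.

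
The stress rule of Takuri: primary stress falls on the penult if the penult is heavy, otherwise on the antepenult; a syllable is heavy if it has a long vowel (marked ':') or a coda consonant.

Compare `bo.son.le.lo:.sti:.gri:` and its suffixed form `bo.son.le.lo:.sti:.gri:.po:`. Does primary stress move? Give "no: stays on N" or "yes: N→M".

Base `bo.son.le.lo:.sti:.gri:` (6 syllables):
  Weights: 4 lo: H, 5 sti: H, 6 gri: H.
  The penult (syllable 5, sti:) is heavy, so it takes stress.
  → primary stress on syllable 5.
Suffixed `bo.son.le.lo:.sti:.gri:.po:` (7 syllables):
  Weights: 5 sti: H, 6 gri: H, 7 po: H.
  The penult (syllable 6, gri:) is heavy, so it takes stress.
  → primary stress on syllable 6.

yes: 5→6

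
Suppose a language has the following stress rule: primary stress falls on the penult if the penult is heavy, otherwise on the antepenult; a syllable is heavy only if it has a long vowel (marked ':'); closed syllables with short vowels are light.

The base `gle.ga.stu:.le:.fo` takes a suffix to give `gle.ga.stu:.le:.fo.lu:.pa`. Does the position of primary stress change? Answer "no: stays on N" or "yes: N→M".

yes: 4→6

Base `gle.ga.stu:.le:.fo` (5 syllables):
  Weights: 3 stu: H, 4 le: H, 5 fo L.
  The penult (syllable 4, le:) is heavy, so it takes stress.
  → primary stress on syllable 4.
Suffixed `gle.ga.stu:.le:.fo.lu:.pa` (7 syllables):
  Weights: 5 fo L, 6 lu: H, 7 pa L.
  The penult (syllable 6, lu:) is heavy, so it takes stress.
  → primary stress on syllable 6.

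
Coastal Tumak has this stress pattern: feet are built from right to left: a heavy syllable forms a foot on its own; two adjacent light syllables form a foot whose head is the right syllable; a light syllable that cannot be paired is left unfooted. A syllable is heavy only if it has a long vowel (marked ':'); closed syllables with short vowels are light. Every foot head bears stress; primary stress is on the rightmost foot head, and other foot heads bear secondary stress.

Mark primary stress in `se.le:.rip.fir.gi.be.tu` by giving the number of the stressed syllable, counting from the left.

7

Weights: 1 se L, 2 le: H, 3 rip L, 4 fir L, 5 gi L, 6 be L, 7 tu L.
Parse right to left (heavy = foot alone; LL = one foot; stranded L unfooted): se (ˈle:) rip (fir.ˈgi) (be.ˈtu).
Foot heads: 2, 5, 7.
Primary stress on the rightmost head = syllable 7.
Primary stress: syllable 7 → se.le:.rip.fir.gi.be.ˈtu.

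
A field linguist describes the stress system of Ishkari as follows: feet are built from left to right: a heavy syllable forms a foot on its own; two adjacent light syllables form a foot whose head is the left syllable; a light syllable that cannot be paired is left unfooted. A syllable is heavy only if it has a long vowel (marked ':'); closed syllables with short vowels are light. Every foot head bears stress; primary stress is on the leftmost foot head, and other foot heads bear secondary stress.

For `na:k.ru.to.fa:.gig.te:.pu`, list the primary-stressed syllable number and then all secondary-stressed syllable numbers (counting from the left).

Weights: 1 na:k H, 2 ru L, 3 to L, 4 fa: H, 5 gig L, 6 te: H, 7 pu L.
Parse left to right (heavy = foot alone; LL = one foot; stranded L unfooted): (ˈna:k) (ˈru.to) (ˈfa:) gig (ˈte:) pu.
Foot heads: 1, 2, 4, 6.
Primary stress on the leftmost head = syllable 1.
Secondary stress on 2, 4, 6: ˈna:k.ˌru.to.ˌfa:.gig.ˌte:.pu.

primary 1, secondary 2, 4, 6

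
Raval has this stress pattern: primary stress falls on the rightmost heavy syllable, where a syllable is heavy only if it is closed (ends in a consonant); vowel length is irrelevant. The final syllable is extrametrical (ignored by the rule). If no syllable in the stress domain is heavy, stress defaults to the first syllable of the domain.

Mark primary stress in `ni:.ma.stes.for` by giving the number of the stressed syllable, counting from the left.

The final syllable (4, for) is extrametrical; the stress domain is syllables 1–3.
Weights: 1 ni: L, 2 ma L, 3 stes H.
Heavy syllables in the domain: 3. The rightmost is syllable 3 (stes).
Primary stress: syllable 3 → ni:.ma.ˈstes.for.

3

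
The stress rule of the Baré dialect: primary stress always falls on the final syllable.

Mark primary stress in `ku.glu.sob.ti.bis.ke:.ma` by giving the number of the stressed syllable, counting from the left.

The word has 7 syllables; the final syllable is syllable 7 (ma).
Primary stress: syllable 7 → ku.glu.sob.ti.bis.ke:.ˈma.

7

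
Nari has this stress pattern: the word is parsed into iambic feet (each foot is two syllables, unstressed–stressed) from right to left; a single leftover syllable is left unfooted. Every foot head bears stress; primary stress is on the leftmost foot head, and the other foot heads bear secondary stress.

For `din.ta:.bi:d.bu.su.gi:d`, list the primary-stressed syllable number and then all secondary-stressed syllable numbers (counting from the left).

primary 2, secondary 4, 6

Parse right to left into iambic (σˈσ) feet: (din.ˈta:) (bi:d.ˈbu) (su.ˈgi:d).
Foot heads (stressed positions): 2, 4, 6.
End Rule Leftmost: primary stress on the leftmost head = syllable 2.
Secondary stress on 4, 6: din.ˈta:.bi:d.ˌbu.su.ˌgi:d.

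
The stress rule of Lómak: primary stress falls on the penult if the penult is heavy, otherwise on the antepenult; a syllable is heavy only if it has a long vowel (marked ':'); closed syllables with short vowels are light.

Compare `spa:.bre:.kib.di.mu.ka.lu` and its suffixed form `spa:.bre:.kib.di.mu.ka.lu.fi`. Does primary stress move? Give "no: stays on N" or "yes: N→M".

Base `spa:.bre:.kib.di.mu.ka.lu` (7 syllables):
  Weights: 5 mu L, 6 ka L, 7 lu L.
  The penult (syllable 6, ka) is light, so stress falls on the antepenult (syllable 5, mu).
  → primary stress on syllable 5.
Suffixed `spa:.bre:.kib.di.mu.ka.lu.fi` (8 syllables):
  Weights: 6 ka L, 7 lu L, 8 fi L.
  The penult (syllable 7, lu) is light, so stress falls on the antepenult (syllable 6, ka).
  → primary stress on syllable 6.

yes: 5→6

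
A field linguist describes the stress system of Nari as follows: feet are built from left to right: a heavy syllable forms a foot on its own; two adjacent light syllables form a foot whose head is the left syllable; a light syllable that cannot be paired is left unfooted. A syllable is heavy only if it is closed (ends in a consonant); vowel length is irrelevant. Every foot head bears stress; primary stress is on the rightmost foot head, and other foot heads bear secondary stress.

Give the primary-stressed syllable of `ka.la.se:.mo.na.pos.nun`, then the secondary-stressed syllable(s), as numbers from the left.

Weights: 1 ka L, 2 la L, 3 se: L, 4 mo L, 5 na L, 6 pos H, 7 nun H.
Parse left to right (heavy = foot alone; LL = one foot; stranded L unfooted): (ˈka.la) (ˈse:.mo) na (ˈpos) (ˈnun).
Foot heads: 1, 3, 6, 7.
Primary stress on the rightmost head = syllable 7.
Secondary stress on 1, 3, 6: ˌka.la.ˌse:.mo.na.ˌpos.ˈnun.

primary 7, secondary 1, 3, 6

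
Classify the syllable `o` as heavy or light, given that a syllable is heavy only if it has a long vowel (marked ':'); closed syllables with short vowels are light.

`o`: short vowel, open (no coda). Short vowel → light.

light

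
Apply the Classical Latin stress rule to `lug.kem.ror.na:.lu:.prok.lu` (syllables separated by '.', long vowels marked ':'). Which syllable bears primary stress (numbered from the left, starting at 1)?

Classical Latin: stress the penult if heavy (long vowel or closed), else the antepenult.
Weights: 5 lu: H, 6 prok H, 7 lu L.
The penult (syllable 6, prok) is heavy, so it takes stress.
Stress on syllable 6: lug.kem.ror.na:.lu:.ˈprok.lu.

6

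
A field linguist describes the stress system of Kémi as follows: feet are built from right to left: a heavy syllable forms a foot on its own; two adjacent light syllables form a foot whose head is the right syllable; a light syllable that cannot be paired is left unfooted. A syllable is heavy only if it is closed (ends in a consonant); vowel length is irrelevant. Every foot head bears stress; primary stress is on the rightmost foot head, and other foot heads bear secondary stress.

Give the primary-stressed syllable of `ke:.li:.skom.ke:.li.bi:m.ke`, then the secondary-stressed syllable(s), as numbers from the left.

primary 6, secondary 2, 3, 5

Weights: 1 ke: L, 2 li: L, 3 skom H, 4 ke: L, 5 li L, 6 bi:m H, 7 ke L.
Parse right to left (heavy = foot alone; LL = one foot; stranded L unfooted): (ke:.ˈli:) (ˈskom) (ke:.ˈli) (ˈbi:m) ke.
Foot heads: 2, 3, 5, 6.
Primary stress on the rightmost head = syllable 6.
Secondary stress on 2, 3, 5: ke:.ˌli:.ˌskom.ke:.ˌli.ˈbi:m.ke.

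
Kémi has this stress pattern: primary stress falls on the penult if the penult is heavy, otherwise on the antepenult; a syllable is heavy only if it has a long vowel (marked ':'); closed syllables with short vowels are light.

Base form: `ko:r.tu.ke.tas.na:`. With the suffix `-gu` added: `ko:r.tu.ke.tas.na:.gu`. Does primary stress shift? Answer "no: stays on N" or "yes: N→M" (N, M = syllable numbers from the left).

yes: 3→5

Base `ko:r.tu.ke.tas.na:` (5 syllables):
  Weights: 3 ke L, 4 tas L, 5 na: H.
  The penult (syllable 4, tas) is light, so stress falls on the antepenult (syllable 3, ke).
  → primary stress on syllable 3.
Suffixed `ko:r.tu.ke.tas.na:.gu` (6 syllables):
  Weights: 4 tas L, 5 na: H, 6 gu L.
  The penult (syllable 5, na:) is heavy, so it takes stress.
  → primary stress on syllable 5.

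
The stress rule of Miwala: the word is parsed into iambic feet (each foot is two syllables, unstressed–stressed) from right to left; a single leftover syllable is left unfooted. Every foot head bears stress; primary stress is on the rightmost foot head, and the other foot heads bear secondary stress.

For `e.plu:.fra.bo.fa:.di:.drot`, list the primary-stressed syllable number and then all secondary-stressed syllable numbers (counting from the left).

primary 7, secondary 3, 5

Parse right to left into iambic (σˈσ) feet: e (plu:.ˈfra) (bo.ˈfa:) (di:.ˈdrot). Syllable 1 is left unfooted.
Foot heads (stressed positions): 3, 5, 7.
End Rule Rightmost: primary stress on the rightmost head = syllable 7.
Secondary stress on 3, 5: e.plu:.ˌfra.bo.ˌfa:.di:.ˈdrot.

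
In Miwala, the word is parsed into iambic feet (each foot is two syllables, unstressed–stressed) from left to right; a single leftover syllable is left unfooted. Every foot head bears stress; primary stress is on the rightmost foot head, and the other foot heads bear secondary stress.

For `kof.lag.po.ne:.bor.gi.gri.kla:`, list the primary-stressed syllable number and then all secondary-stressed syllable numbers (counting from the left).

Parse left to right into iambic (σˈσ) feet: (kof.ˈlag) (po.ˈne:) (bor.ˈgi) (gri.ˈkla:).
Foot heads (stressed positions): 2, 4, 6, 8.
End Rule Rightmost: primary stress on the rightmost head = syllable 8.
Secondary stress on 2, 4, 6: kof.ˌlag.po.ˌne:.bor.ˌgi.gri.ˈkla:.

primary 8, secondary 2, 4, 6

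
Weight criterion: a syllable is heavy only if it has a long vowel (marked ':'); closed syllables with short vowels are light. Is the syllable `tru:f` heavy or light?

heavy

`tru:f`: long vowel, closed (coda /f/). Long vowel → heavy.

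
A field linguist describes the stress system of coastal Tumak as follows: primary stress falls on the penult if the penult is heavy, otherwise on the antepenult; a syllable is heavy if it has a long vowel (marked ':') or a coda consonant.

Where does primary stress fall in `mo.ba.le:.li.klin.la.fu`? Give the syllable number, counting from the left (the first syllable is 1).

Weights: 5 klin H, 6 la L, 7 fu L.
The penult (syllable 6, la) is light, so stress falls on the antepenult (syllable 5, klin).
Primary stress: syllable 5 → mo.ba.le:.li.ˈklin.la.fu.

5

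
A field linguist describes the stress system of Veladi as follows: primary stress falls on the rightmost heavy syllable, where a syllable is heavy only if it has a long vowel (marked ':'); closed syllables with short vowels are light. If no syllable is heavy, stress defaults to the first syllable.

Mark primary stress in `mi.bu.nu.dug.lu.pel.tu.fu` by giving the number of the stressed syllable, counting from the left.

1

Weights: 1 mi L, 2 bu L, 3 nu L, 4 dug L, 5 lu L, 6 pel L, 7 tu L, 8 fu L.
No heavy syllable in the domain; default to the first syllable = syllable 1.
Primary stress: syllable 1 → ˈmi.bu.nu.dug.lu.pel.tu.fu.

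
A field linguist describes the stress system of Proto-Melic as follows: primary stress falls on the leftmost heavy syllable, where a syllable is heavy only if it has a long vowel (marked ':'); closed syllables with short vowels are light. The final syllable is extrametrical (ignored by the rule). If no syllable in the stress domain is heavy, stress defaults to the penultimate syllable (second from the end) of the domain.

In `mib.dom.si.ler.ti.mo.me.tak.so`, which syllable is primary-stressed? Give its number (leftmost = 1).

The final syllable (9, so) is extrametrical; the stress domain is syllables 1–8.
Weights: 1 mib L, 2 dom L, 3 si L, 4 ler L, 5 ti L, 6 mo L, 7 me L, 8 tak L.
No heavy syllable in the domain; default to the penultimate syllable (second from the end) of the domain = syllable 7.
Primary stress: syllable 7 → mib.dom.si.ler.ti.mo.ˈme.tak.so.

7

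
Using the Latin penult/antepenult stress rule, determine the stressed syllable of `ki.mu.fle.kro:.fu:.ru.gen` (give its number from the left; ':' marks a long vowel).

Classical Latin: stress the penult if heavy (long vowel or closed), else the antepenult.
Weights: 5 fu: H, 6 ru L, 7 gen H.
The penult (syllable 6, ru) is light, so stress falls on the antepenult (syllable 5, fu:).
Stress on syllable 5: ki.mu.fle.kro:.ˈfu:.ru.gen.

5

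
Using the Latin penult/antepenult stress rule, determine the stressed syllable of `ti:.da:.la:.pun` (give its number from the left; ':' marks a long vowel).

Classical Latin: stress the penult if heavy (long vowel or closed), else the antepenult.
Weights: 2 da: H, 3 la: H, 4 pun H.
The penult (syllable 3, la:) is heavy, so it takes stress.
Stress on syllable 3: ti:.da:.ˈla:.pun.

3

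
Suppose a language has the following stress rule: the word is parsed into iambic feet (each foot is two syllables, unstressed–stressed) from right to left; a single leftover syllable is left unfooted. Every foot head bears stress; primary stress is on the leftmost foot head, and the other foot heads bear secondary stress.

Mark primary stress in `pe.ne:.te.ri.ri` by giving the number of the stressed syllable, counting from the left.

3

Parse right to left into iambic (σˈσ) feet: pe (ne:.ˈte) (ri.ˈri). Syllable 1 is left unfooted.
Foot heads (stressed positions): 3, 5.
End Rule Leftmost: primary stress on the leftmost head = syllable 3.
Primary stress: syllable 3 → pe.ne:.ˈte.ri.ri.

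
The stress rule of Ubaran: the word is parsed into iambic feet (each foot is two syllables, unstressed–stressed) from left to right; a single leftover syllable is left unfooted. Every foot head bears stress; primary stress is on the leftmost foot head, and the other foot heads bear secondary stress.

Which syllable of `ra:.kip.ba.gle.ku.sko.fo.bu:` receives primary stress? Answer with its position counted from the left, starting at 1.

Parse left to right into iambic (σˈσ) feet: (ra:.ˈkip) (ba.ˈgle) (ku.ˈsko) (fo.ˈbu:).
Foot heads (stressed positions): 2, 4, 6, 8.
End Rule Leftmost: primary stress on the leftmost head = syllable 2.
Primary stress: syllable 2 → ra:.ˈkip.ba.gle.ku.sko.fo.bu:.

2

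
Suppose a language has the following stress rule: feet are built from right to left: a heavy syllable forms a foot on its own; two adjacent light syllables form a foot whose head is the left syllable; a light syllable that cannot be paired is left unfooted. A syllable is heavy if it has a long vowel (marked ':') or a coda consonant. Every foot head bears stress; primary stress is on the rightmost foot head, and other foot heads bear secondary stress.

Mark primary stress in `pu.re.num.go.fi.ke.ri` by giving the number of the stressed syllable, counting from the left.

Weights: 1 pu L, 2 re L, 3 num H, 4 go L, 5 fi L, 6 ke L, 7 ri L.
Parse right to left (heavy = foot alone; LL = one foot; stranded L unfooted): (ˈpu.re) (ˈnum) (ˈgo.fi) (ˈke.ri).
Foot heads: 1, 3, 4, 6.
Primary stress on the rightmost head = syllable 6.
Primary stress: syllable 6 → pu.re.num.go.fi.ˈke.ri.

6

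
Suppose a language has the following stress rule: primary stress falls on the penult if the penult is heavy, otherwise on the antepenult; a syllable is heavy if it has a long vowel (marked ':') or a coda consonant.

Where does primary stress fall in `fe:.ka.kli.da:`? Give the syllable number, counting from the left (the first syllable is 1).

2

Weights: 2 ka L, 3 kli L, 4 da: H.
The penult (syllable 3, kli) is light, so stress falls on the antepenult (syllable 2, ka).
Primary stress: syllable 2 → fe:.ˈka.kli.da:.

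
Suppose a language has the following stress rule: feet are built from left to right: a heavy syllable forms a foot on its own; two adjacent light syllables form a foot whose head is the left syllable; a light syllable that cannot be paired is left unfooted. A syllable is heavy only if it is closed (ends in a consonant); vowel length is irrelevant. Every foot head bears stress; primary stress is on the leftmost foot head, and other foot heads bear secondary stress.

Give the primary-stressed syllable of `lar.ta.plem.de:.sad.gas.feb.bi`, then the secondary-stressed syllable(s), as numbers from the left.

primary 1, secondary 3, 5, 6, 7

Weights: 1 lar H, 2 ta L, 3 plem H, 4 de: L, 5 sad H, 6 gas H, 7 feb H, 8 bi L.
Parse left to right (heavy = foot alone; LL = one foot; stranded L unfooted): (ˈlar) ta (ˈplem) de: (ˈsad) (ˈgas) (ˈfeb) bi.
Foot heads: 1, 3, 5, 6, 7.
Primary stress on the leftmost head = syllable 1.
Secondary stress on 3, 5, 6, 7: ˈlar.ta.ˌplem.de:.ˌsad.ˌgas.ˌfeb.bi.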